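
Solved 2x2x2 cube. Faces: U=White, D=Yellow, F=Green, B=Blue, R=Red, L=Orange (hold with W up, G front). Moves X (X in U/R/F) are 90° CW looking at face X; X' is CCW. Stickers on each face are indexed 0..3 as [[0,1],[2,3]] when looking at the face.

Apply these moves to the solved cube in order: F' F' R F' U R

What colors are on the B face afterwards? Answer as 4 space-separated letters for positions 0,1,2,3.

After move 1 (F'): F=GGGG U=WWRR R=YRYR D=OOYY L=OWOW
After move 2 (F'): F=GGGG U=WWYY R=OROR D=WWYY L=OROR
After move 3 (R): R=OORR U=WGYG F=GWGY D=WBYB B=YBWB
After move 4 (F'): F=WYGG U=WGOR R=BOWR D=RRYB L=OGOY
After move 5 (U): U=OWRG F=BOGG R=YBWR B=OGWB L=WYOY
After move 6 (R): R=WYRB U=OORG F=BRGB D=RWYO B=GGWB
Query: B face = GGWB

Answer: G G W B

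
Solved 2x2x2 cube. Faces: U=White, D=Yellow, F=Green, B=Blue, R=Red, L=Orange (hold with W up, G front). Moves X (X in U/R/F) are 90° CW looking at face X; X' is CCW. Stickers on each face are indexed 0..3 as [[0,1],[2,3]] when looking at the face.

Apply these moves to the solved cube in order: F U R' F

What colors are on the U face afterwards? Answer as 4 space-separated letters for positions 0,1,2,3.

Answer: O B Y G

Derivation:
After move 1 (F): F=GGGG U=WWOO R=WRWR D=RRYY L=OYOY
After move 2 (U): U=OWOW F=WRGG R=BBWR B=OYBB L=GGOY
After move 3 (R'): R=BRBW U=OBOO F=WWGW D=RRYG B=YYRB
After move 4 (F): F=GWWW U=OBYG R=OROW D=BBYG L=GROR
Query: U face = OBYG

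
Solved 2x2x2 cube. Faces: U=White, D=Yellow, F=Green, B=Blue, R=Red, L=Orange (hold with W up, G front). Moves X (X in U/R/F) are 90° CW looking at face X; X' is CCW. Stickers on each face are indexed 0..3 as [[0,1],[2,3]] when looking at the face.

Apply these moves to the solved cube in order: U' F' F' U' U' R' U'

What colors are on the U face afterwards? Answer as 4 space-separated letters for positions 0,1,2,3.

After move 1 (U'): U=WWWW F=OOGG R=GGRR B=RRBB L=BBOO
After move 2 (F'): F=OGOG U=WWGR R=YGYR D=BOYY L=BWOW
After move 3 (F'): F=GGOO U=WWYY R=OGBR D=WWYY L=BROG
After move 4 (U'): U=WYWY F=BROO R=GGBR B=OGBB L=RROG
After move 5 (U'): U=YYWW F=RROO R=BRBR B=GGBB L=OGOG
After move 6 (R'): R=RRBB U=YBWG F=RYOW D=WRYO B=YGWB
After move 7 (U'): U=BGYW F=OGOW R=RYBB B=RRWB L=YGOG
Query: U face = BGYW

Answer: B G Y W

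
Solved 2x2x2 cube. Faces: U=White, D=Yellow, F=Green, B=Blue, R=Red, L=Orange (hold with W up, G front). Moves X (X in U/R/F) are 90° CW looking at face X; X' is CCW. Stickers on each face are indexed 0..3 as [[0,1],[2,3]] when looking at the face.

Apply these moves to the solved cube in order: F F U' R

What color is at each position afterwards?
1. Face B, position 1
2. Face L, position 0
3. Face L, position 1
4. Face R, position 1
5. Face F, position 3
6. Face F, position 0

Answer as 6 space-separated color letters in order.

Answer: R B B G Y O

Derivation:
After move 1 (F): F=GGGG U=WWOO R=WRWR D=RRYY L=OYOY
After move 2 (F): F=GGGG U=WWYY R=OROR D=WWYY L=OROR
After move 3 (U'): U=WYWY F=ORGG R=GGOR B=ORBB L=BBOR
After move 4 (R): R=OGRG U=WRWG F=OWGY D=WBYO B=YRYB
Query 1: B[1] = R
Query 2: L[0] = B
Query 3: L[1] = B
Query 4: R[1] = G
Query 5: F[3] = Y
Query 6: F[0] = O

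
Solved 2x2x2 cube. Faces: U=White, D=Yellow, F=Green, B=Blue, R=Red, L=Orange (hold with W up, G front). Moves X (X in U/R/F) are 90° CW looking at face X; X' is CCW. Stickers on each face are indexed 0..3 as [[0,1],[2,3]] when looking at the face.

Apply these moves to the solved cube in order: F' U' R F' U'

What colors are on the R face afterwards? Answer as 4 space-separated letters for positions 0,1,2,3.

After move 1 (F'): F=GGGG U=WWRR R=YRYR D=OOYY L=OWOW
After move 2 (U'): U=WRWR F=OWGG R=GGYR B=YRBB L=BBOW
After move 3 (R): R=YGRG U=WWWG F=OOGY D=OBYY B=RRRB
After move 4 (F'): F=OYOG U=WWYR R=BGOG D=BWYY L=BGOW
After move 5 (U'): U=WRWY F=BGOG R=OYOG B=BGRB L=RROW
Query: R face = OYOG

Answer: O Y O G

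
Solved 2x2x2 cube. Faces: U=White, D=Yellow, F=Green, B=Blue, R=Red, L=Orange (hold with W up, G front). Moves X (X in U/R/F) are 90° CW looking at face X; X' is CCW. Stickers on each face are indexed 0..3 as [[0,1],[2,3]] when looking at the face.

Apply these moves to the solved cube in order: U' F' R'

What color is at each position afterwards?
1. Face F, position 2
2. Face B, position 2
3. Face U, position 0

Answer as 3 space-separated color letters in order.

Answer: O O W

Derivation:
After move 1 (U'): U=WWWW F=OOGG R=GGRR B=RRBB L=BBOO
After move 2 (F'): F=OGOG U=WWGR R=YGYR D=BOYY L=BWOW
After move 3 (R'): R=GRYY U=WBGR F=OWOR D=BGYG B=YROB
Query 1: F[2] = O
Query 2: B[2] = O
Query 3: U[0] = W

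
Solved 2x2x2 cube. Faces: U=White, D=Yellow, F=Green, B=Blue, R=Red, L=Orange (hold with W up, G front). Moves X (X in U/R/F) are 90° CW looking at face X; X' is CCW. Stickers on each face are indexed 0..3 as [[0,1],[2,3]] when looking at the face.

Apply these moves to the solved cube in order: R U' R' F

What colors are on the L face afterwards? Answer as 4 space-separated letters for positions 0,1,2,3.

After move 1 (R): R=RRRR U=WGWG F=GYGY D=YBYB B=WBWB
After move 2 (U'): U=GGWW F=OOGY R=GYRR B=RRWB L=WBOO
After move 3 (R'): R=YRGR U=GWWR F=OGGW D=YOYY B=BRBB
After move 4 (F): F=GOWG U=GWOB R=WRRR D=GYYY L=WYOO
Query: L face = WYOO

Answer: W Y O O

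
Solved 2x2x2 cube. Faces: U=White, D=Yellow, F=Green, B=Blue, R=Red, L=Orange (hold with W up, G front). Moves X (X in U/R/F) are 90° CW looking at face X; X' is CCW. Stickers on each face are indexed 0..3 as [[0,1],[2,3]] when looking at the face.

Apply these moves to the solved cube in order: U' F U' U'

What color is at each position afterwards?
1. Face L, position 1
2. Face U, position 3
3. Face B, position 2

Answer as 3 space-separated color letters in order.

After move 1 (U'): U=WWWW F=OOGG R=GGRR B=RRBB L=BBOO
After move 2 (F): F=GOGO U=WWOB R=WGWR D=RGYY L=BYOY
After move 3 (U'): U=WBWO F=BYGO R=GOWR B=WGBB L=RROY
After move 4 (U'): U=BOWW F=RRGO R=BYWR B=GOBB L=WGOY
Query 1: L[1] = G
Query 2: U[3] = W
Query 3: B[2] = B

Answer: G W B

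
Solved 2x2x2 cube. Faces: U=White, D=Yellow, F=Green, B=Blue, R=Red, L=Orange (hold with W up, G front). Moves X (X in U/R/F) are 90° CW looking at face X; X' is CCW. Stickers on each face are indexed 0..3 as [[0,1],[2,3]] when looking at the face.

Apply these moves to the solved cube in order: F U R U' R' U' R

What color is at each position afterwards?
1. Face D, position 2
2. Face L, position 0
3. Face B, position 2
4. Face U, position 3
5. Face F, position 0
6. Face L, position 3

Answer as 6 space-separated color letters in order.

Answer: Y O W O W Y

Derivation:
After move 1 (F): F=GGGG U=WWOO R=WRWR D=RRYY L=OYOY
After move 2 (U): U=OWOW F=WRGG R=BBWR B=OYBB L=GGOY
After move 3 (R): R=WBRB U=OROG F=WRGY D=RBYO B=WYWB
After move 4 (U'): U=RGOO F=GGGY R=WRRB B=WBWB L=WYOY
After move 5 (R'): R=RBWR U=RWOW F=GGGO D=RGYY B=OBBB
After move 6 (U'): U=WWRO F=WYGO R=GGWR B=RBBB L=OBOY
After move 7 (R): R=WGRG U=WYRO F=WGGY D=RBYR B=OBWB
Query 1: D[2] = Y
Query 2: L[0] = O
Query 3: B[2] = W
Query 4: U[3] = O
Query 5: F[0] = W
Query 6: L[3] = Y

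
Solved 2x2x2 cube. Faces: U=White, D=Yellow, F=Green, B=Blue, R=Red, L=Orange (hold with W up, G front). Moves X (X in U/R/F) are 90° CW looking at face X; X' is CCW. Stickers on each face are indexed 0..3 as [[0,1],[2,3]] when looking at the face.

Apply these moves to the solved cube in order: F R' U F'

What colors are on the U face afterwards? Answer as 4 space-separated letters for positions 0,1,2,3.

After move 1 (F): F=GGGG U=WWOO R=WRWR D=RRYY L=OYOY
After move 2 (R'): R=RRWW U=WBOB F=GWGO D=RGYG B=YBRB
After move 3 (U): U=OWBB F=RRGO R=YBWW B=OYRB L=GWOY
After move 4 (F'): F=RORG U=OWYW R=GBRW D=WYYG L=GBOB
Query: U face = OWYW

Answer: O W Y W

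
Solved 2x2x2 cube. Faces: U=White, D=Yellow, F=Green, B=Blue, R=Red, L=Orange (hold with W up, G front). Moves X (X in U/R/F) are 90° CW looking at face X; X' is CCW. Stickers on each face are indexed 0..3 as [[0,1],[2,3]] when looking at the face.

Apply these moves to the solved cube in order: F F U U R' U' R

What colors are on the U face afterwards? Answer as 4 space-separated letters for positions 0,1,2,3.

After move 1 (F): F=GGGG U=WWOO R=WRWR D=RRYY L=OYOY
After move 2 (F): F=GGGG U=WWYY R=OROR D=WWYY L=OROR
After move 3 (U): U=YWYW F=ORGG R=BBOR B=ORBB L=GGOR
After move 4 (U): U=YYWW F=BBGG R=OROR B=GGBB L=OROR
After move 5 (R'): R=RROO U=YBWG F=BYGW D=WBYG B=YGWB
After move 6 (U'): U=BGYW F=ORGW R=BYOO B=RRWB L=YGOR
After move 7 (R): R=OBOY U=BRYW F=OBGG D=WWYR B=WRGB
Query: U face = BRYW

Answer: B R Y W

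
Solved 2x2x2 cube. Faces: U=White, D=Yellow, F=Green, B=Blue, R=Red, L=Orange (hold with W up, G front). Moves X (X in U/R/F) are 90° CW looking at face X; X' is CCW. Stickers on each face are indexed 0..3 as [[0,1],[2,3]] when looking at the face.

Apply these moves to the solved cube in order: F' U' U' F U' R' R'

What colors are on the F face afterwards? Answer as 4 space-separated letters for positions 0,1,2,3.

Answer: Y B G W

Derivation:
After move 1 (F'): F=GGGG U=WWRR R=YRYR D=OOYY L=OWOW
After move 2 (U'): U=WRWR F=OWGG R=GGYR B=YRBB L=BBOW
After move 3 (U'): U=RRWW F=BBGG R=OWYR B=GGBB L=YROW
After move 4 (F): F=GBGB U=RRWR R=WWWR D=YOYY L=YOOO
After move 5 (U'): U=RRRW F=YOGB R=GBWR B=WWBB L=GGOO
After move 6 (R'): R=BRGW U=RBRW F=YRGW D=YOYB B=YWOB
After move 7 (R'): R=RWBG U=RORY F=YBGW D=YRYW B=BWOB
Query: F face = YBGW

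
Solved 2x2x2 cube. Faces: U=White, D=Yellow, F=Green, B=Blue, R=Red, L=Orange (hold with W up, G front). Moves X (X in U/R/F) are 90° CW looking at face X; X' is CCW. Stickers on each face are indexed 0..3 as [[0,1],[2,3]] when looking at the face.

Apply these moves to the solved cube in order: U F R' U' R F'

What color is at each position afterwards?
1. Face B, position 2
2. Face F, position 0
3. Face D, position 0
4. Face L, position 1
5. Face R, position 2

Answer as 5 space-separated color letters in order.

Answer: O R O G R

Derivation:
After move 1 (U): U=WWWW F=RRGG R=BBRR B=OOBB L=GGOO
After move 2 (F): F=GRGR U=WWOG R=WBWR D=RBYY L=GYOY
After move 3 (R'): R=BRWW U=WBOO F=GWGG D=RRYR B=YOBB
After move 4 (U'): U=BOWO F=GYGG R=GWWW B=BRBB L=YOOY
After move 5 (R): R=WGWW U=BYWG F=GRGR D=RBYB B=OROB
After move 6 (F'): F=RRGG U=BYWW R=BGRW D=OYYB L=YGOW
Query 1: B[2] = O
Query 2: F[0] = R
Query 3: D[0] = O
Query 4: L[1] = G
Query 5: R[2] = R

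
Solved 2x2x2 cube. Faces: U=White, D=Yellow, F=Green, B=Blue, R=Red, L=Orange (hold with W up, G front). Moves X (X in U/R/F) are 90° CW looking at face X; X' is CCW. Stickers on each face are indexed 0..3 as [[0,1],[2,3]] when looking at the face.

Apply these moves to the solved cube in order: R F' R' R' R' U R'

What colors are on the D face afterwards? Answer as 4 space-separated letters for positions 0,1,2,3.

After move 1 (R): R=RRRR U=WGWG F=GYGY D=YBYB B=WBWB
After move 2 (F'): F=YYGG U=WGRR R=BRYR D=OOYB L=OGOW
After move 3 (R'): R=RRBY U=WWRW F=YGGR D=OYYG B=BBOB
After move 4 (R'): R=RYRB U=WORB F=YWGW D=OGYR B=GBYB
After move 5 (R'): R=YBRR U=WYRG F=YOGB D=OWYW B=RBGB
After move 6 (U): U=RWGY F=YBGB R=RBRR B=OGGB L=YOOW
After move 7 (R'): R=BRRR U=RGGO F=YWGY D=OBYB B=WGWB
Query: D face = OBYB

Answer: O B Y B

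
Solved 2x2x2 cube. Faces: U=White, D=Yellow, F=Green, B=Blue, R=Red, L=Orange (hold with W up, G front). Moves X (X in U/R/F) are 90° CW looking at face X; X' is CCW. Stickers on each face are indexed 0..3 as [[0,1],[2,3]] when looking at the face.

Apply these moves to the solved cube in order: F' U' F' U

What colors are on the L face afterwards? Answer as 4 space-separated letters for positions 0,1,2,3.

After move 1 (F'): F=GGGG U=WWRR R=YRYR D=OOYY L=OWOW
After move 2 (U'): U=WRWR F=OWGG R=GGYR B=YRBB L=BBOW
After move 3 (F'): F=WGOG U=WRGY R=OGOR D=BWYY L=BROW
After move 4 (U): U=GWYR F=OGOG R=YROR B=BRBB L=WGOW
Query: L face = WGOW

Answer: W G O W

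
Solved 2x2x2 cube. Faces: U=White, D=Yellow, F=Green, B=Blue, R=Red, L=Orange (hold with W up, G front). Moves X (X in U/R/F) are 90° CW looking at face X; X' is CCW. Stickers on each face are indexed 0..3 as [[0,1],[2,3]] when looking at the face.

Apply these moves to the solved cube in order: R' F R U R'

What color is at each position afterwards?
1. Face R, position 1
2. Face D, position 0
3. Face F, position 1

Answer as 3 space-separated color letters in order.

After move 1 (R'): R=RRRR U=WBWB F=GWGW D=YGYG B=YBYB
After move 2 (F): F=GGWW U=WBOO R=WRBR D=RRYG L=OYOG
After move 3 (R): R=BWRR U=WGOW F=GRWG D=RYYY B=OBBB
After move 4 (U): U=OWWG F=BWWG R=OBRR B=OYBB L=GROG
After move 5 (R'): R=BROR U=OBWO F=BWWG D=RWYG B=YYYB
Query 1: R[1] = R
Query 2: D[0] = R
Query 3: F[1] = W

Answer: R R W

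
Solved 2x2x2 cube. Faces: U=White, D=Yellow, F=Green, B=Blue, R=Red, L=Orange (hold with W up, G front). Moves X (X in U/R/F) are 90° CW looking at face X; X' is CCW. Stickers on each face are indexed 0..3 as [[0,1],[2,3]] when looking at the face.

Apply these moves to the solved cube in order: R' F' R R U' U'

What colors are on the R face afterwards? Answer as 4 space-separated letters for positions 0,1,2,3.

Answer: O B R G

Derivation:
After move 1 (R'): R=RRRR U=WBWB F=GWGW D=YGYG B=YBYB
After move 2 (F'): F=WWGG U=WBRR R=GRYR D=OOYG L=OBOW
After move 3 (R): R=YGRR U=WWRG F=WOGG D=OYYY B=RBBB
After move 4 (R): R=RYRG U=WORG F=WYGY D=OBYR B=GBWB
After move 5 (U'): U=OGWR F=OBGY R=WYRG B=RYWB L=GBOW
After move 6 (U'): U=GROW F=GBGY R=OBRG B=WYWB L=RYOW
Query: R face = OBRG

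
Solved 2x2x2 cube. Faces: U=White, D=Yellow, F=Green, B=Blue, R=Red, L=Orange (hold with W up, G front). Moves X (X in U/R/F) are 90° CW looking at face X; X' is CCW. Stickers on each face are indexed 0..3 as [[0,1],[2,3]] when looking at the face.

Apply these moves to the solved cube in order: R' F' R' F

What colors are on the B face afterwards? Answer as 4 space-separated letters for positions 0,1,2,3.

After move 1 (R'): R=RRRR U=WBWB F=GWGW D=YGYG B=YBYB
After move 2 (F'): F=WWGG U=WBRR R=GRYR D=OOYG L=OBOW
After move 3 (R'): R=RRGY U=WYRY F=WBGR D=OWYG B=GBOB
After move 4 (F): F=GWRB U=WYWB R=RRYY D=GRYG L=OOOW
Query: B face = GBOB

Answer: G B O B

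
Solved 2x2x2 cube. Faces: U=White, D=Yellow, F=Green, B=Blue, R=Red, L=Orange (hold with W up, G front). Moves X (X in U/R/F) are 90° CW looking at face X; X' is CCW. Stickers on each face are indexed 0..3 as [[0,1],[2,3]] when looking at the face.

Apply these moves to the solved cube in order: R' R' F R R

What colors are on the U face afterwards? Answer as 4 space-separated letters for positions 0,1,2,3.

After move 1 (R'): R=RRRR U=WBWB F=GWGW D=YGYG B=YBYB
After move 2 (R'): R=RRRR U=WYWY F=GBGB D=YWYW B=GBGB
After move 3 (F): F=GGBB U=WYOO R=WRYR D=RRYW L=OYOW
After move 4 (R): R=YWRR U=WGOB F=GRBW D=RGYG B=OBYB
After move 5 (R): R=RYRW U=WROW F=GGBG D=RYYO B=BBGB
Query: U face = WROW

Answer: W R O W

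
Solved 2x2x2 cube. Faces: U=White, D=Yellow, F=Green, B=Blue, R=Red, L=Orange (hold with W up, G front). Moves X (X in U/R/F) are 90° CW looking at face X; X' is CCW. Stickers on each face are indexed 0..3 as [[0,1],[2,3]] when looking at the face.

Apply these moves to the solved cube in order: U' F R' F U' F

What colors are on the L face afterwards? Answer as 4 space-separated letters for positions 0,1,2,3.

Answer: Y W O G

Derivation:
After move 1 (U'): U=WWWW F=OOGG R=GGRR B=RRBB L=BBOO
After move 2 (F): F=GOGO U=WWOB R=WGWR D=RGYY L=BYOY
After move 3 (R'): R=GRWW U=WBOR F=GWGB D=ROYO B=YRGB
After move 4 (F): F=GGBW U=WBYY R=ORRW D=WGYO L=BROO
After move 5 (U'): U=BYWY F=BRBW R=GGRW B=ORGB L=YROO
After move 6 (F): F=BBWR U=BYOR R=WGYW D=RGYO L=YWOG
Query: L face = YWOG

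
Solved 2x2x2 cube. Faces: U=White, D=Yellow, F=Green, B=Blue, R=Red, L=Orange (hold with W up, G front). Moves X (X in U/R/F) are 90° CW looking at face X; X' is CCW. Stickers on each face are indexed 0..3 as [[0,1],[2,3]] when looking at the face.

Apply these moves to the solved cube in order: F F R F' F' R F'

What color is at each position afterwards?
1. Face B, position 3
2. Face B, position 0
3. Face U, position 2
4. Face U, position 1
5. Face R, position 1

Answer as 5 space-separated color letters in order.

Answer: B W R G R

Derivation:
After move 1 (F): F=GGGG U=WWOO R=WRWR D=RRYY L=OYOY
After move 2 (F): F=GGGG U=WWYY R=OROR D=WWYY L=OROR
After move 3 (R): R=OORR U=WGYG F=GWGY D=WBYB B=YBWB
After move 4 (F'): F=WYGG U=WGOR R=BOWR D=RRYB L=OGOY
After move 5 (F'): F=YGWG U=WGBW R=RORR D=GYYB L=OROO
After move 6 (R): R=RRRO U=WGBG F=YYWB D=GWYY B=WBGB
After move 7 (F'): F=YBYW U=WGRR R=WRGO D=ROYY L=OGOB
Query 1: B[3] = B
Query 2: B[0] = W
Query 3: U[2] = R
Query 4: U[1] = G
Query 5: R[1] = R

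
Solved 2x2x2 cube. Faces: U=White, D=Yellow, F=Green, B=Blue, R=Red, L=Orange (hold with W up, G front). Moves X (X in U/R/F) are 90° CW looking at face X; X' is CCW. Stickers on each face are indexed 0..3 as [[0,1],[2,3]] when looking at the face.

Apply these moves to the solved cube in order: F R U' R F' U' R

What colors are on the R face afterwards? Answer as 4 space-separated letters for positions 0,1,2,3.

After move 1 (F): F=GGGG U=WWOO R=WRWR D=RRYY L=OYOY
After move 2 (R): R=WWRR U=WGOG F=GRGY D=RBYB B=OBWB
After move 3 (U'): U=GGWO F=OYGY R=GRRR B=WWWB L=OBOY
After move 4 (R): R=RGRR U=GYWY F=OBGB D=RWYW B=OWGB
After move 5 (F'): F=BBOG U=GYRR R=WGRR D=BYYW L=OYOW
After move 6 (U'): U=YRGR F=OYOG R=BBRR B=WGGB L=OWOW
After move 7 (R): R=RBRB U=YYGG F=OYOW D=BGYW B=RGRB
Query: R face = RBRB

Answer: R B R B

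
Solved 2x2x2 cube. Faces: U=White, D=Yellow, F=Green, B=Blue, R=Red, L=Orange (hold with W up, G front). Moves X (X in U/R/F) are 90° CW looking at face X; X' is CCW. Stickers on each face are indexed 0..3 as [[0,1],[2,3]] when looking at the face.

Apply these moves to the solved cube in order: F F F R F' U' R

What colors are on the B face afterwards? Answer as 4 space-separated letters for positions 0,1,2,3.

Answer: Y Y R B

Derivation:
After move 1 (F): F=GGGG U=WWOO R=WRWR D=RRYY L=OYOY
After move 2 (F): F=GGGG U=WWYY R=OROR D=WWYY L=OROR
After move 3 (F): F=GGGG U=WWRR R=YRYR D=OOYY L=OWOW
After move 4 (R): R=YYRR U=WGRG F=GOGY D=OBYB B=RBWB
After move 5 (F'): F=OYGG U=WGYR R=BYOR D=WWYB L=OGOR
After move 6 (U'): U=GRWY F=OGGG R=OYOR B=BYWB L=RBOR
After move 7 (R): R=OORY U=GGWG F=OWGB D=WWYB B=YYRB
Query: B face = YYRB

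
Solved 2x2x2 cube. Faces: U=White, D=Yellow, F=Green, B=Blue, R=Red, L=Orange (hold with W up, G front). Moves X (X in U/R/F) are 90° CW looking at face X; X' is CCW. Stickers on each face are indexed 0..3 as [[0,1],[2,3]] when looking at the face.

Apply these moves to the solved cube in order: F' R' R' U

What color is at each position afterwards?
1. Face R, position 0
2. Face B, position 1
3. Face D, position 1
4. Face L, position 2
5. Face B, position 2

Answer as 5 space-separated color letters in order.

Answer: G W W O G

Derivation:
After move 1 (F'): F=GGGG U=WWRR R=YRYR D=OOYY L=OWOW
After move 2 (R'): R=RRYY U=WBRB F=GWGR D=OGYG B=YBOB
After move 3 (R'): R=RYRY U=WORY F=GBGB D=OWYR B=GBGB
After move 4 (U): U=RWYO F=RYGB R=GBRY B=OWGB L=GBOW
Query 1: R[0] = G
Query 2: B[1] = W
Query 3: D[1] = W
Query 4: L[2] = O
Query 5: B[2] = G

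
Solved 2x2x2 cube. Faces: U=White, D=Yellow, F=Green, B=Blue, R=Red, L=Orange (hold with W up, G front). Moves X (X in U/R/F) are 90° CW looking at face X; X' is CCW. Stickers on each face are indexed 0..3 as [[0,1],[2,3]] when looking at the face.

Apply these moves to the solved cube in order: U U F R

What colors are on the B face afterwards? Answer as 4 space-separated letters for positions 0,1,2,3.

Answer: R G W B

Derivation:
After move 1 (U): U=WWWW F=RRGG R=BBRR B=OOBB L=GGOO
After move 2 (U): U=WWWW F=BBGG R=OORR B=GGBB L=RROO
After move 3 (F): F=GBGB U=WWOR R=WOWR D=ROYY L=RYOY
After move 4 (R): R=WWRO U=WBOB F=GOGY D=RBYG B=RGWB
Query: B face = RGWB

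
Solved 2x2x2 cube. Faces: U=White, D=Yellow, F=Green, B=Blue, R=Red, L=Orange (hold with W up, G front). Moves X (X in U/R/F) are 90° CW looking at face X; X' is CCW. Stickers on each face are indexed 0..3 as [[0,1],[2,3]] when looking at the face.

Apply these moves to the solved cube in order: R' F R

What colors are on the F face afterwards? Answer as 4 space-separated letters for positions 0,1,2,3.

Answer: G R W G

Derivation:
After move 1 (R'): R=RRRR U=WBWB F=GWGW D=YGYG B=YBYB
After move 2 (F): F=GGWW U=WBOO R=WRBR D=RRYG L=OYOG
After move 3 (R): R=BWRR U=WGOW F=GRWG D=RYYY B=OBBB
Query: F face = GRWG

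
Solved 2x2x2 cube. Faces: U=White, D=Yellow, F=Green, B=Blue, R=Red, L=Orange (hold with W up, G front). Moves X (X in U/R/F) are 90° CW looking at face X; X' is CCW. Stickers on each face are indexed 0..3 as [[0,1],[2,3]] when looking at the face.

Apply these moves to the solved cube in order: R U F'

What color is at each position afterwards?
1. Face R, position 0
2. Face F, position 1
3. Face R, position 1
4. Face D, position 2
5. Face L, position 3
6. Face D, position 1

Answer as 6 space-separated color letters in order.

After move 1 (R): R=RRRR U=WGWG F=GYGY D=YBYB B=WBWB
After move 2 (U): U=WWGG F=RRGY R=WBRR B=OOWB L=GYOO
After move 3 (F'): F=RYRG U=WWWR R=BBYR D=YOYB L=GGOG
Query 1: R[0] = B
Query 2: F[1] = Y
Query 3: R[1] = B
Query 4: D[2] = Y
Query 5: L[3] = G
Query 6: D[1] = O

Answer: B Y B Y G O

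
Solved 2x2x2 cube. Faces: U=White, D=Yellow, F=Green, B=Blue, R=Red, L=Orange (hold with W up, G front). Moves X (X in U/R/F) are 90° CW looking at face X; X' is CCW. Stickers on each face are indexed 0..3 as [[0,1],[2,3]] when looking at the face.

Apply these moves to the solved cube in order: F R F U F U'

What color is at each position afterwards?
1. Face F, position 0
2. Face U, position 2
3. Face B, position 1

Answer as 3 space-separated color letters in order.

After move 1 (F): F=GGGG U=WWOO R=WRWR D=RRYY L=OYOY
After move 2 (R): R=WWRR U=WGOG F=GRGY D=RBYB B=OBWB
After move 3 (F): F=GGYR U=WGYY R=OWGR D=RWYB L=OROB
After move 4 (U): U=YWYG F=OWYR R=OBGR B=ORWB L=GGOB
After move 5 (F): F=YORW U=YWBG R=YBGR D=GOYB L=GROW
After move 6 (U'): U=WGYB F=GRRW R=YOGR B=YBWB L=OROW
Query 1: F[0] = G
Query 2: U[2] = Y
Query 3: B[1] = B

Answer: G Y B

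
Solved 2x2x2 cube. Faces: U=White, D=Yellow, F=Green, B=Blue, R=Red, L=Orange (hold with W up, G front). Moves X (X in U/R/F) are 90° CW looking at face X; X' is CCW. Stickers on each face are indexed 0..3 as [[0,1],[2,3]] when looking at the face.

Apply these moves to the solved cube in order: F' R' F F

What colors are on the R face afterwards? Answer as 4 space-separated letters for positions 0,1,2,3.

After move 1 (F'): F=GGGG U=WWRR R=YRYR D=OOYY L=OWOW
After move 2 (R'): R=RRYY U=WBRB F=GWGR D=OGYG B=YBOB
After move 3 (F): F=GGRW U=WBWW R=RRBY D=YRYG L=OOOG
After move 4 (F): F=RGWG U=WBGO R=WRWY D=BRYG L=OYOR
Query: R face = WRWY

Answer: W R W Y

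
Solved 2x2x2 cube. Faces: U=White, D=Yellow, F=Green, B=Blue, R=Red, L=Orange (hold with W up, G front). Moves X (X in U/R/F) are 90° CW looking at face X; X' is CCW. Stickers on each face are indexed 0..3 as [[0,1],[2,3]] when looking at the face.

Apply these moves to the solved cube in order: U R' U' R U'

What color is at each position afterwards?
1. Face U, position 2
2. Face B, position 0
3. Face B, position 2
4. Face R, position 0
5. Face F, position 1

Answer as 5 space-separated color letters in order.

Answer: B B O G O

Derivation:
After move 1 (U): U=WWWW F=RRGG R=BBRR B=OOBB L=GGOO
After move 2 (R'): R=BRBR U=WBWO F=RWGW D=YRYG B=YOYB
After move 3 (U'): U=BOWW F=GGGW R=RWBR B=BRYB L=YOOO
After move 4 (R): R=BRRW U=BGWW F=GRGG D=YYYB B=WROB
After move 5 (U'): U=GWBW F=YOGG R=GRRW B=BROB L=WROO
Query 1: U[2] = B
Query 2: B[0] = B
Query 3: B[2] = O
Query 4: R[0] = G
Query 5: F[1] = O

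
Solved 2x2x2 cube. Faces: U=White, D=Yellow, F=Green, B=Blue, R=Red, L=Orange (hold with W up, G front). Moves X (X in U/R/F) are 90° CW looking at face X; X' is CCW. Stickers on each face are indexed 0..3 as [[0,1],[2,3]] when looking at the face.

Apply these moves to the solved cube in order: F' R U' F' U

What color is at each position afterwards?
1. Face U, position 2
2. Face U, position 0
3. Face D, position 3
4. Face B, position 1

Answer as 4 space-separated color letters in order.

Answer: R G B R

Derivation:
After move 1 (F'): F=GGGG U=WWRR R=YRYR D=OOYY L=OWOW
After move 2 (R): R=YYRR U=WGRG F=GOGY D=OBYB B=RBWB
After move 3 (U'): U=GGWR F=OWGY R=GORR B=YYWB L=RBOW
After move 4 (F'): F=WYOG U=GGGR R=BOOR D=BWYB L=RROW
After move 5 (U): U=GGRG F=BOOG R=YYOR B=RRWB L=WYOW
Query 1: U[2] = R
Query 2: U[0] = G
Query 3: D[3] = B
Query 4: B[1] = R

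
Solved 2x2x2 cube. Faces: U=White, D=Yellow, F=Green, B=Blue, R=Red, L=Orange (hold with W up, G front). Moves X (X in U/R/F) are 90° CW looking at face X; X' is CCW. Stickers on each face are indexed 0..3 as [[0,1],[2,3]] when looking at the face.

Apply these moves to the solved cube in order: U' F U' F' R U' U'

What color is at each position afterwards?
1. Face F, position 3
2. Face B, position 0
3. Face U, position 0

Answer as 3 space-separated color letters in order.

Answer: Y Y G

Derivation:
After move 1 (U'): U=WWWW F=OOGG R=GGRR B=RRBB L=BBOO
After move 2 (F): F=GOGO U=WWOB R=WGWR D=RGYY L=BYOY
After move 3 (U'): U=WBWO F=BYGO R=GOWR B=WGBB L=RROY
After move 4 (F'): F=YOBG U=WBGW R=GORR D=RYYY L=ROOW
After move 5 (R): R=RGRO U=WOGG F=YYBY D=RBYW B=WGBB
After move 6 (U'): U=OGWG F=ROBY R=YYRO B=RGBB L=WGOW
After move 7 (U'): U=GGOW F=WGBY R=RORO B=YYBB L=RGOW
Query 1: F[3] = Y
Query 2: B[0] = Y
Query 3: U[0] = G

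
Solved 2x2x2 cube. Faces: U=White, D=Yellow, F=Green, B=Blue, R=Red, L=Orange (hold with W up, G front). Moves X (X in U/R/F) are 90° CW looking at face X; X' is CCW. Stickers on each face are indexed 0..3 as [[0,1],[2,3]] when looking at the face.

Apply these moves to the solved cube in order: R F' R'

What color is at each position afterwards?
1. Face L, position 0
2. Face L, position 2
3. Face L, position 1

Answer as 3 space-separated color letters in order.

After move 1 (R): R=RRRR U=WGWG F=GYGY D=YBYB B=WBWB
After move 2 (F'): F=YYGG U=WGRR R=BRYR D=OOYB L=OGOW
After move 3 (R'): R=RRBY U=WWRW F=YGGR D=OYYG B=BBOB
Query 1: L[0] = O
Query 2: L[2] = O
Query 3: L[1] = G

Answer: O O G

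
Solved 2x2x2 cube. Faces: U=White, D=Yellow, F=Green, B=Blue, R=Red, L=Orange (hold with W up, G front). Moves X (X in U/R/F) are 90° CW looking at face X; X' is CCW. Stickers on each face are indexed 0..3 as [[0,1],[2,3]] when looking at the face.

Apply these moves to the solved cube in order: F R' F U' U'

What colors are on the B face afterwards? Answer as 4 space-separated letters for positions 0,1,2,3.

After move 1 (F): F=GGGG U=WWOO R=WRWR D=RRYY L=OYOY
After move 2 (R'): R=RRWW U=WBOB F=GWGO D=RGYG B=YBRB
After move 3 (F): F=GGOW U=WBYY R=ORBW D=WRYG L=OROG
After move 4 (U'): U=BYWY F=OROW R=GGBW B=ORRB L=YBOG
After move 5 (U'): U=YYBW F=YBOW R=ORBW B=GGRB L=OROG
Query: B face = GGRB

Answer: G G R B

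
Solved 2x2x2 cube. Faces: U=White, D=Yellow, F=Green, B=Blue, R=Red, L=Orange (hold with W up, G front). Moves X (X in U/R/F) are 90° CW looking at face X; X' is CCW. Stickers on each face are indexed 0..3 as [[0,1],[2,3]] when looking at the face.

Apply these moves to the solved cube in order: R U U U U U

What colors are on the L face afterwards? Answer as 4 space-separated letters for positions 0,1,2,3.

After move 1 (R): R=RRRR U=WGWG F=GYGY D=YBYB B=WBWB
After move 2 (U): U=WWGG F=RRGY R=WBRR B=OOWB L=GYOO
After move 3 (U): U=GWGW F=WBGY R=OORR B=GYWB L=RROO
After move 4 (U): U=GGWW F=OOGY R=GYRR B=RRWB L=WBOO
After move 5 (U): U=WGWG F=GYGY R=RRRR B=WBWB L=OOOO
After move 6 (U): U=WWGG F=RRGY R=WBRR B=OOWB L=GYOO
Query: L face = GYOO

Answer: G Y O O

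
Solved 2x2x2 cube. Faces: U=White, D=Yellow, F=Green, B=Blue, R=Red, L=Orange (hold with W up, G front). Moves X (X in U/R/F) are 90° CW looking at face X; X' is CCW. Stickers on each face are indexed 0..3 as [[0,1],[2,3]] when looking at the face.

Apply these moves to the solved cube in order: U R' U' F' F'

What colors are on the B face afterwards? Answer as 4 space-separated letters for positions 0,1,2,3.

Answer: B R Y B

Derivation:
After move 1 (U): U=WWWW F=RRGG R=BBRR B=OOBB L=GGOO
After move 2 (R'): R=BRBR U=WBWO F=RWGW D=YRYG B=YOYB
After move 3 (U'): U=BOWW F=GGGW R=RWBR B=BRYB L=YOOO
After move 4 (F'): F=GWGG U=BORB R=RWYR D=OOYG L=YWOW
After move 5 (F'): F=WGGG U=BORY R=OWOR D=WWYG L=YBOR
Query: B face = BRYB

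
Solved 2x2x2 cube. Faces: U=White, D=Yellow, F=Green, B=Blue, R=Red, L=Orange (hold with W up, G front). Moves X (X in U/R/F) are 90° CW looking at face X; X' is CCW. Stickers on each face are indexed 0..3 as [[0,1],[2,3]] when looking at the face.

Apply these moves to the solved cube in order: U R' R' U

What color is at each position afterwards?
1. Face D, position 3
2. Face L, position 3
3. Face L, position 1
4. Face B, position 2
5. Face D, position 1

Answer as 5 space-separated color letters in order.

Answer: W O B R W

Derivation:
After move 1 (U): U=WWWW F=RRGG R=BBRR B=OOBB L=GGOO
After move 2 (R'): R=BRBR U=WBWO F=RWGW D=YRYG B=YOYB
After move 3 (R'): R=RRBB U=WYWY F=RBGO D=YWYW B=GORB
After move 4 (U): U=WWYY F=RRGO R=GOBB B=GGRB L=RBOO
Query 1: D[3] = W
Query 2: L[3] = O
Query 3: L[1] = B
Query 4: B[2] = R
Query 5: D[1] = W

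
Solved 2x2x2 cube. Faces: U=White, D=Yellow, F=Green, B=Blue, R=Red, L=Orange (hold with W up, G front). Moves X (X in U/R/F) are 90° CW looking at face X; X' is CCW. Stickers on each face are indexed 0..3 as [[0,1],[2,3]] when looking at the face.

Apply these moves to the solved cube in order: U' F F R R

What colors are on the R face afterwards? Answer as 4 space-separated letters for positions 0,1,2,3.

After move 1 (U'): U=WWWW F=OOGG R=GGRR B=RRBB L=BBOO
After move 2 (F): F=GOGO U=WWOB R=WGWR D=RGYY L=BYOY
After move 3 (F): F=GGOO U=WWYY R=OGBR D=WWYY L=BROG
After move 4 (R): R=BORG U=WGYO F=GWOY D=WBYR B=YRWB
After move 5 (R): R=RBGO U=WWYY F=GBOR D=WWYY B=ORGB
Query: R face = RBGO

Answer: R B G O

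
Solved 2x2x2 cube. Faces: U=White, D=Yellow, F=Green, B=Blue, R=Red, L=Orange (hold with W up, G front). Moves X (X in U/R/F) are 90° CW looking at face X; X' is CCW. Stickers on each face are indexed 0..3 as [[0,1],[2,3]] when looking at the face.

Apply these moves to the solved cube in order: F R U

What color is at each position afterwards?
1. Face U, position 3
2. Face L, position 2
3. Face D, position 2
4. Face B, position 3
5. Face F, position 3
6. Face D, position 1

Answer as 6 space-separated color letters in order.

Answer: G O Y B Y B

Derivation:
After move 1 (F): F=GGGG U=WWOO R=WRWR D=RRYY L=OYOY
After move 2 (R): R=WWRR U=WGOG F=GRGY D=RBYB B=OBWB
After move 3 (U): U=OWGG F=WWGY R=OBRR B=OYWB L=GROY
Query 1: U[3] = G
Query 2: L[2] = O
Query 3: D[2] = Y
Query 4: B[3] = B
Query 5: F[3] = Y
Query 6: D[1] = B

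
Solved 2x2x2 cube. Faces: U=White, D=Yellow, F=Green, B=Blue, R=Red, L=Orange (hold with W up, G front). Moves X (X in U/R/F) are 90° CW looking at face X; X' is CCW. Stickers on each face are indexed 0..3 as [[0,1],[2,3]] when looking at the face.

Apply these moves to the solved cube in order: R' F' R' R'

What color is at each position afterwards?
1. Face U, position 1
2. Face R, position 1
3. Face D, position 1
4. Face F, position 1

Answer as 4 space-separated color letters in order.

After move 1 (R'): R=RRRR U=WBWB F=GWGW D=YGYG B=YBYB
After move 2 (F'): F=WWGG U=WBRR R=GRYR D=OOYG L=OBOW
After move 3 (R'): R=RRGY U=WYRY F=WBGR D=OWYG B=GBOB
After move 4 (R'): R=RYRG U=WORG F=WYGY D=OBYR B=GBWB
Query 1: U[1] = O
Query 2: R[1] = Y
Query 3: D[1] = B
Query 4: F[1] = Y

Answer: O Y B Y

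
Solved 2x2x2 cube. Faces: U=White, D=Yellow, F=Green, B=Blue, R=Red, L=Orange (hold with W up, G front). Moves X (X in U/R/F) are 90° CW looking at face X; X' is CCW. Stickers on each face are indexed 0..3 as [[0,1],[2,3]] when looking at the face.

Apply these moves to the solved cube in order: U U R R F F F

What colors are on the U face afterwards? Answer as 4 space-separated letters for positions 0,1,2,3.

After move 1 (U): U=WWWW F=RRGG R=BBRR B=OOBB L=GGOO
After move 2 (U): U=WWWW F=BBGG R=OORR B=GGBB L=RROO
After move 3 (R): R=RORO U=WBWG F=BYGY D=YBYG B=WGWB
After move 4 (R): R=RROO U=WYWY F=BBGG D=YWYW B=GGBB
After move 5 (F): F=GBGB U=WYOR R=WRYO D=ORYW L=RYOW
After move 6 (F): F=GGBB U=WYWY R=ORRO D=YWYW L=ROOR
After move 7 (F): F=BGBG U=WYRO R=WRYO D=ROYW L=RYOW
Query: U face = WYRO

Answer: W Y R O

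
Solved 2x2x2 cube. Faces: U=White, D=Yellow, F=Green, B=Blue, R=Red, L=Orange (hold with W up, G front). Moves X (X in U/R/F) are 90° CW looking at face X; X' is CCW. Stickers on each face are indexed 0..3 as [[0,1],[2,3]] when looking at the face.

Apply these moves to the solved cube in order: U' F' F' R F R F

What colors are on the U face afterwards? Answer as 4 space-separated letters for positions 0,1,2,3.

After move 1 (U'): U=WWWW F=OOGG R=GGRR B=RRBB L=BBOO
After move 2 (F'): F=OGOG U=WWGR R=YGYR D=BOYY L=BWOW
After move 3 (F'): F=GGOO U=WWYY R=OGBR D=WWYY L=BROG
After move 4 (R): R=BORG U=WGYO F=GWOY D=WBYR B=YRWB
After move 5 (F): F=OGYW U=WGGR R=YOOG D=RBYR L=BWOB
After move 6 (R): R=OYGO U=WGGW F=OBYR D=RWYY B=RRGB
After move 7 (F): F=YORB U=WGBW R=GYWO D=GOYY L=BROW
Query: U face = WGBW

Answer: W G B W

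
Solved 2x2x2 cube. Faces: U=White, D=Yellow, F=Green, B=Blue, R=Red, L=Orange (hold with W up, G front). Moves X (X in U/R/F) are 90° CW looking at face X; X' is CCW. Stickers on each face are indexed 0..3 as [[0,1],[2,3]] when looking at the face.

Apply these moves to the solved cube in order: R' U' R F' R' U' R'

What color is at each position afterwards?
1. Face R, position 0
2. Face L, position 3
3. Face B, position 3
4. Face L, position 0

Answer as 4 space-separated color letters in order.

Answer: O W B R

Derivation:
After move 1 (R'): R=RRRR U=WBWB F=GWGW D=YGYG B=YBYB
After move 2 (U'): U=BBWW F=OOGW R=GWRR B=RRYB L=YBOO
After move 3 (R): R=RGRW U=BOWW F=OGGG D=YYYR B=WRBB
After move 4 (F'): F=GGOG U=BORR R=YGYW D=BOYR L=YWOW
After move 5 (R'): R=GWYY U=BBRW F=GOOR D=BGYG B=RROB
After move 6 (U'): U=BWBR F=YWOR R=GOYY B=GWOB L=RROW
After move 7 (R'): R=OYGY U=BOBG F=YWOR D=BWYR B=GWGB
Query 1: R[0] = O
Query 2: L[3] = W
Query 3: B[3] = B
Query 4: L[0] = R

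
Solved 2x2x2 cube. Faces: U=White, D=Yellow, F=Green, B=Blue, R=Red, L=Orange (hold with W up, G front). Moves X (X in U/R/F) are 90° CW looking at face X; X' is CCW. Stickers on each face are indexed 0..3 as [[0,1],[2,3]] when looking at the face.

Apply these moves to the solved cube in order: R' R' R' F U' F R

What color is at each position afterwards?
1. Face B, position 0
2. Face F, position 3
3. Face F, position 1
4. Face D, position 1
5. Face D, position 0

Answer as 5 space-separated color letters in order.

Answer: B B G W G

Derivation:
After move 1 (R'): R=RRRR U=WBWB F=GWGW D=YGYG B=YBYB
After move 2 (R'): R=RRRR U=WYWY F=GBGB D=YWYW B=GBGB
After move 3 (R'): R=RRRR U=WGWG F=GYGY D=YBYB B=WBWB
After move 4 (F): F=GGYY U=WGOO R=WRGR D=RRYB L=OYOB
After move 5 (U'): U=GOWO F=OYYY R=GGGR B=WRWB L=WBOB
After move 6 (F): F=YOYY U=GOBB R=WGOR D=GGYB L=WROR
After move 7 (R): R=OWRG U=GOBY F=YGYB D=GWYW B=BROB
Query 1: B[0] = B
Query 2: F[3] = B
Query 3: F[1] = G
Query 4: D[1] = W
Query 5: D[0] = G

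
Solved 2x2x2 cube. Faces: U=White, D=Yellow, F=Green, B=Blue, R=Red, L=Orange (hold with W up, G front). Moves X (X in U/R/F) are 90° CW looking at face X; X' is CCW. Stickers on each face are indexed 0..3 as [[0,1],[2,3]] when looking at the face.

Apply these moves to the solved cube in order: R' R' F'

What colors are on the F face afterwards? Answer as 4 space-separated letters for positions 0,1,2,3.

After move 1 (R'): R=RRRR U=WBWB F=GWGW D=YGYG B=YBYB
After move 2 (R'): R=RRRR U=WYWY F=GBGB D=YWYW B=GBGB
After move 3 (F'): F=BBGG U=WYRR R=WRYR D=OOYW L=OYOW
Query: F face = BBGG

Answer: B B G G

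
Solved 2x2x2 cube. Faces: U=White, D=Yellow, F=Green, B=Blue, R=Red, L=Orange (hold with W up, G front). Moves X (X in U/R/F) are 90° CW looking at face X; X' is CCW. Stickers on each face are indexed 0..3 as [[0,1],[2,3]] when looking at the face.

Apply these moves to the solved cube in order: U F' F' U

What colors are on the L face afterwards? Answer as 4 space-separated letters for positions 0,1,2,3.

After move 1 (U): U=WWWW F=RRGG R=BBRR B=OOBB L=GGOO
After move 2 (F'): F=RGRG U=WWBR R=YBYR D=GOYY L=GWOW
After move 3 (F'): F=GGRR U=WWYY R=OBGR D=WWYY L=GROB
After move 4 (U): U=YWYW F=OBRR R=OOGR B=GRBB L=GGOB
Query: L face = GGOB

Answer: G G O B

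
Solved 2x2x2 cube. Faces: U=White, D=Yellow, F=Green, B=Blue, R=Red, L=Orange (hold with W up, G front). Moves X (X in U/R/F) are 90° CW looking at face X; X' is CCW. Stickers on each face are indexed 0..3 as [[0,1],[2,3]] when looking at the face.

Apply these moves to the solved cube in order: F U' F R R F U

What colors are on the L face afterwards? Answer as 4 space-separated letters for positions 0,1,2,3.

After move 1 (F): F=GGGG U=WWOO R=WRWR D=RRYY L=OYOY
After move 2 (U'): U=WOWO F=OYGG R=GGWR B=WRBB L=BBOY
After move 3 (F): F=GOGY U=WOYB R=WGOR D=WGYY L=BROR
After move 4 (R): R=OWRG U=WOYY F=GGGY D=WBYW B=BROB
After move 5 (R): R=ROGW U=WGYY F=GBGW D=WOYB B=YROB
After move 6 (F): F=GGWB U=WGRR R=YOYW D=GRYB L=BWOO
After move 7 (U): U=RWRG F=YOWB R=YRYW B=BWOB L=GGOO
Query: L face = GGOO

Answer: G G O O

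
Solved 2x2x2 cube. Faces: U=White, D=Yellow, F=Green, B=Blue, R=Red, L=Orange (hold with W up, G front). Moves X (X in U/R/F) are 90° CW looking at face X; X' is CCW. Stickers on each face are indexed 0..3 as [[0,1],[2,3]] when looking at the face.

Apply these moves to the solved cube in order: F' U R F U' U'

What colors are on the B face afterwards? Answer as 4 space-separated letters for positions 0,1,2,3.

After move 1 (F'): F=GGGG U=WWRR R=YRYR D=OOYY L=OWOW
After move 2 (U): U=RWRW F=YRGG R=BBYR B=OWBB L=GGOW
After move 3 (R): R=YBRB U=RRRG F=YOGY D=OBYO B=WWWB
After move 4 (F): F=GYYO U=RRWG R=RBGB D=RYYO L=GOOB
After move 5 (U'): U=RGRW F=GOYO R=GYGB B=RBWB L=WWOB
After move 6 (U'): U=GWRR F=WWYO R=GOGB B=GYWB L=RBOB
Query: B face = GYWB

Answer: G Y W B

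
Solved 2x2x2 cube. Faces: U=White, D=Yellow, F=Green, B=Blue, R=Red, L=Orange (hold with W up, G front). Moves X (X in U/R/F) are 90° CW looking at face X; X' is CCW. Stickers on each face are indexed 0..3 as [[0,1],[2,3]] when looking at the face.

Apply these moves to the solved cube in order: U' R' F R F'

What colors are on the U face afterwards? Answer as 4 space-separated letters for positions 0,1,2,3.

Answer: W O R R

Derivation:
After move 1 (U'): U=WWWW F=OOGG R=GGRR B=RRBB L=BBOO
After move 2 (R'): R=GRGR U=WBWR F=OWGW D=YOYG B=YRYB
After move 3 (F): F=GOWW U=WBOB R=WRRR D=GGYG L=BYOO
After move 4 (R): R=RWRR U=WOOW F=GGWG D=GYYY B=BRBB
After move 5 (F'): F=GGGW U=WORR R=YWGR D=YOYY L=BWOO
Query: U face = WORR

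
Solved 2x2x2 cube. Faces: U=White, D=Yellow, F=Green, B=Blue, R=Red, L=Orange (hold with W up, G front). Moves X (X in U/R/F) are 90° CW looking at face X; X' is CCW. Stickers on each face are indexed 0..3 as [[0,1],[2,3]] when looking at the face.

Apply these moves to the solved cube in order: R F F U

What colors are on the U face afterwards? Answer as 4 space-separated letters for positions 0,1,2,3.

After move 1 (R): R=RRRR U=WGWG F=GYGY D=YBYB B=WBWB
After move 2 (F): F=GGYY U=WGOO R=WRGR D=RRYB L=OYOB
After move 3 (F): F=YGYG U=WGBY R=OROR D=GWYB L=OROR
After move 4 (U): U=BWYG F=ORYG R=WBOR B=ORWB L=YGOR
Query: U face = BWYG

Answer: B W Y G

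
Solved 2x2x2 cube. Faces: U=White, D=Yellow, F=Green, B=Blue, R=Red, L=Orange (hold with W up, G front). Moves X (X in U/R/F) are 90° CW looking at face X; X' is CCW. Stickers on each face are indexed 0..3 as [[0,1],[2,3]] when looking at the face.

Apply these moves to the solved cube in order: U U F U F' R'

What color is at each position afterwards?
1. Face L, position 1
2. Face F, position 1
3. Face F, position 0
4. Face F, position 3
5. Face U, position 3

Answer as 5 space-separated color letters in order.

After move 1 (U): U=WWWW F=RRGG R=BBRR B=OOBB L=GGOO
After move 2 (U): U=WWWW F=BBGG R=OORR B=GGBB L=RROO
After move 3 (F): F=GBGB U=WWOR R=WOWR D=ROYY L=RYOY
After move 4 (U): U=OWRW F=WOGB R=GGWR B=RYBB L=GBOY
After move 5 (F'): F=OBWG U=OWGW R=OGRR D=BYYY L=GWOR
After move 6 (R'): R=GROR U=OBGR F=OWWW D=BBYG B=YYYB
Query 1: L[1] = W
Query 2: F[1] = W
Query 3: F[0] = O
Query 4: F[3] = W
Query 5: U[3] = R

Answer: W W O W R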